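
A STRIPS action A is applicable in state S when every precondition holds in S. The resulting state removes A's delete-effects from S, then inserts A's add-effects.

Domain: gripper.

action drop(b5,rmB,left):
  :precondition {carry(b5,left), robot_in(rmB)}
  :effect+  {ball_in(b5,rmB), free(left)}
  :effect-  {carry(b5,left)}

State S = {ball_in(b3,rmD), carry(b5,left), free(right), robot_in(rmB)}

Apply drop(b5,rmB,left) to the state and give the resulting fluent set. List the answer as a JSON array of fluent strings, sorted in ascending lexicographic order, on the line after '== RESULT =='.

Compute (S \ del) ∪ add:
  pre ⊆ S: {carry(b5,left), robot_in(rmB)} ⊆ S  — applicable
  S \ del = {ball_in(b3,rmD), free(right), robot_in(rmB)}
  ∪ add   = {ball_in(b3,rmD), ball_in(b5,rmB), free(left), free(right), robot_in(rmB)}

== RESULT ==
["ball_in(b3,rmD)", "ball_in(b5,rmB)", "free(left)", "free(right)", "robot_in(rmB)"]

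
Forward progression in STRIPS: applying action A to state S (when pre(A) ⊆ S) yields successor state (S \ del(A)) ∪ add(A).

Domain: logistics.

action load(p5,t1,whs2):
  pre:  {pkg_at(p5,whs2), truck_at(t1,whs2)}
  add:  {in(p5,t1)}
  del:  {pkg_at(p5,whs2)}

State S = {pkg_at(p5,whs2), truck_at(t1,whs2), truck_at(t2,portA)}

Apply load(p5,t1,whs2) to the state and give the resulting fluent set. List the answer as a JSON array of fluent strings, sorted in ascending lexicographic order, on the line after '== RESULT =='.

Progress:
  pre ⊆ S: {pkg_at(p5,whs2), truck_at(t1,whs2)} ⊆ S  — applicable
  S \ del = {truck_at(t1,whs2), truck_at(t2,portA)}
  ∪ add   = {in(p5,t1), truck_at(t1,whs2), truck_at(t2,portA)}

== RESULT ==
["in(p5,t1)", "truck_at(t1,whs2)", "truck_at(t2,portA)"]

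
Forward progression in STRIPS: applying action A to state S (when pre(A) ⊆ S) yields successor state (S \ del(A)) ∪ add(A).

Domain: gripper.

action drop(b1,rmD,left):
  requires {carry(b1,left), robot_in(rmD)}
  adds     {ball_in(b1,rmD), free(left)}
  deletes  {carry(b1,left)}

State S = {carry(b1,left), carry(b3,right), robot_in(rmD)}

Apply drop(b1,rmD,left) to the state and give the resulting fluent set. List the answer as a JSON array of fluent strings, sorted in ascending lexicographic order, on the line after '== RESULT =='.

Compute (S \ del) ∪ add:
  pre ⊆ S: {carry(b1,left), robot_in(rmD)} ⊆ S  — applicable
  S \ del = {carry(b3,right), robot_in(rmD)}
  ∪ add   = {ball_in(b1,rmD), carry(b3,right), free(left), robot_in(rmD)}

== RESULT ==
["ball_in(b1,rmD)", "carry(b3,right)", "free(left)", "robot_in(rmD)"]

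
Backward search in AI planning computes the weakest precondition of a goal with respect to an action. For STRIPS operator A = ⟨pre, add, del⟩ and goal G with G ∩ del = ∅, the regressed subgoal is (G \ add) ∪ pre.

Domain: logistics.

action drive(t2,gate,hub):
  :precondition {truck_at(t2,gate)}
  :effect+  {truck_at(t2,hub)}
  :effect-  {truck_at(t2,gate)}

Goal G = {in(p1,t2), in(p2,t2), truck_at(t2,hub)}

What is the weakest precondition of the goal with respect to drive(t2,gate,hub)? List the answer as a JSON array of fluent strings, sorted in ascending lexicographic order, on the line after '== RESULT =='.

Regress:
  G ∩ del = {}  (empty — regression defined)
  G \ add = {in(p1,t2), in(p2,t2), truck_at(t2,hub)} \ {truck_at(t2,hub)} = {in(p1,t2), in(p2,t2)}
  ∪ pre   = {in(p1,t2), in(p2,t2)} ∪ {truck_at(t2,gate)}
          = {in(p1,t2), in(p2,t2), truck_at(t2,gate)}

== RESULT ==
["in(p1,t2)", "in(p2,t2)", "truck_at(t2,gate)"]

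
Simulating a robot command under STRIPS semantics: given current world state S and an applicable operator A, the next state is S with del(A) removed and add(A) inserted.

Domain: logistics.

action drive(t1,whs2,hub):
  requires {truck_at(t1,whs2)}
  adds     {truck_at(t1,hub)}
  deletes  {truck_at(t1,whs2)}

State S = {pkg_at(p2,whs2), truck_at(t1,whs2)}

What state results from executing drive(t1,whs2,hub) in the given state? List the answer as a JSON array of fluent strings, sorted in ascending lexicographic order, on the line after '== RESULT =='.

Compute (S \ del) ∪ add:
  pre ⊆ S: {truck_at(t1,whs2)} ⊆ S  — applicable
  S \ del = {pkg_at(p2,whs2)}
  ∪ add   = {pkg_at(p2,whs2), truck_at(t1,hub)}

== RESULT ==
["pkg_at(p2,whs2)", "truck_at(t1,hub)"]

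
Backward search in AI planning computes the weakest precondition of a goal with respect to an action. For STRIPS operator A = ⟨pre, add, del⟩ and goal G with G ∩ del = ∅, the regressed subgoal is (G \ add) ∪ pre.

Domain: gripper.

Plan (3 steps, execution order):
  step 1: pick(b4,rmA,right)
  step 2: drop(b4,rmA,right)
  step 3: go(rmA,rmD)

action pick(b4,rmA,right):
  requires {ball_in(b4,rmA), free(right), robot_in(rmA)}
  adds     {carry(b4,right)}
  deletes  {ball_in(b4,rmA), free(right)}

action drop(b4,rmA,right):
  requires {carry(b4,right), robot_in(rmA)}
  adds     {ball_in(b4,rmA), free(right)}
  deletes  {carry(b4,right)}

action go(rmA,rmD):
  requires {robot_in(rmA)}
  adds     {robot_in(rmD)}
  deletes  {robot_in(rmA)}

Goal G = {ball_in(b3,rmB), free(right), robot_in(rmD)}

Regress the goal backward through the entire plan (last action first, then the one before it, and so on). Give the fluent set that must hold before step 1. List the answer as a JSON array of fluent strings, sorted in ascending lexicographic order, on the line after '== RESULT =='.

Work backward from the goal:
  through step 3 (go(rmA,rmD)): drop {robot_in(rmD)}, keep {ball_in(b3,rmB), free(right)}, require {robot_in(rmA)}
    → {ball_in(b3,rmB), free(right), robot_in(rmA)}
  through step 2 (drop(b4,rmA,right)): drop {free(right)}, keep {ball_in(b3,rmB), robot_in(rmA)}, require {carry(b4,right), robot_in(rmA)}
    → {ball_in(b3,rmB), carry(b4,right), robot_in(rmA)}
  through step 1 (pick(b4,rmA,right)): drop {carry(b4,right)}, keep {ball_in(b3,rmB), robot_in(rmA)}, require {ball_in(b4,rmA), free(right), robot_in(rmA)}
    → {ball_in(b3,rmB), ball_in(b4,rmA), free(right), robot_in(rmA)}

== RESULT ==
["ball_in(b3,rmB)", "ball_in(b4,rmA)", "free(right)", "robot_in(rmA)"]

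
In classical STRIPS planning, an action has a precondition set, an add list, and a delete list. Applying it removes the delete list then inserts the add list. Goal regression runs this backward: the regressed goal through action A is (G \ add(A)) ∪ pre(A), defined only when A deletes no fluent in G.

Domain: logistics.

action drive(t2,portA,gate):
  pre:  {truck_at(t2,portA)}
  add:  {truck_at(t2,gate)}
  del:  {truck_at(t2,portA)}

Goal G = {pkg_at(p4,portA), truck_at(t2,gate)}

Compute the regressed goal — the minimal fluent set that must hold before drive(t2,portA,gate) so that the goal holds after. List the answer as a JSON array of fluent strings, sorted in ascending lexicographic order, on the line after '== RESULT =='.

Compute (G \ add) ∪ pre:
  G ∩ del = {}  (empty — regression defined)
  G \ add = {pkg_at(p4,portA), truck_at(t2,gate)} \ {truck_at(t2,gate)} = {pkg_at(p4,portA)}
  ∪ pre   = {pkg_at(p4,portA)} ∪ {truck_at(t2,portA)}
          = {pkg_at(p4,portA), truck_at(t2,portA)}

== RESULT ==
["pkg_at(p4,portA)", "truck_at(t2,portA)"]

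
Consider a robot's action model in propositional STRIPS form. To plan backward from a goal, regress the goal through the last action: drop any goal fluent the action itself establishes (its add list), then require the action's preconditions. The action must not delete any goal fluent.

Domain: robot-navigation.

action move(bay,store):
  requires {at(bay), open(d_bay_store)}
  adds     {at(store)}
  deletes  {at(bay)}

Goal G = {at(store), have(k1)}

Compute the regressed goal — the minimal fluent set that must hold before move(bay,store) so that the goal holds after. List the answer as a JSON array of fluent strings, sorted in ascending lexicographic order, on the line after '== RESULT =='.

Compute (G \ add) ∪ pre:
  G ∩ del = {}  (empty — regression defined)
  G \ add = {at(store), have(k1)} \ {at(store)} = {have(k1)}
  ∪ pre   = {have(k1)} ∪ {at(bay), open(d_bay_store)}
          = {at(bay), have(k1), open(d_bay_store)}

== RESULT ==
["at(bay)", "have(k1)", "open(d_bay_store)"]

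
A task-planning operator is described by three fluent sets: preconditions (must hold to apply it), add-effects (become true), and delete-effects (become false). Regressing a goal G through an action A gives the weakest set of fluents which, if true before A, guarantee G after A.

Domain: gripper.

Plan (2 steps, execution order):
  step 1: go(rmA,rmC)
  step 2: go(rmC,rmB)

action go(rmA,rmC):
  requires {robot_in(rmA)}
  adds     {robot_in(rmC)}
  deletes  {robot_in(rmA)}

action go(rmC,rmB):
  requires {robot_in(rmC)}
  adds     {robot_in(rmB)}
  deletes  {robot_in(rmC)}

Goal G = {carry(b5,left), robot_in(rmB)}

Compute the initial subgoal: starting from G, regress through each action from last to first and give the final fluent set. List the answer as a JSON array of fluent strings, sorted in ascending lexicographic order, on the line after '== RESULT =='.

Regress step by step:
  through step 2 (go(rmC,rmB)): drop {robot_in(rmB)}, keep {carry(b5,left)}, require {robot_in(rmC)}
    → {carry(b5,left), robot_in(rmC)}
  through step 1 (go(rmA,rmC)): drop {robot_in(rmC)}, keep {carry(b5,left)}, require {robot_in(rmA)}
    → {carry(b5,left), robot_in(rmA)}

== RESULT ==
["carry(b5,left)", "robot_in(rmA)"]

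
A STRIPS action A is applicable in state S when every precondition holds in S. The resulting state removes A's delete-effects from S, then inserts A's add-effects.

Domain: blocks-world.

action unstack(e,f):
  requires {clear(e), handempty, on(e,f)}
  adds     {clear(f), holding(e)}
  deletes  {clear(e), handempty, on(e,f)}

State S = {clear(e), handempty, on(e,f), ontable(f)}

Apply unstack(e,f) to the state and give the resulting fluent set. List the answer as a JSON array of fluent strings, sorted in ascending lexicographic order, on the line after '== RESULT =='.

Compute (S \ del) ∪ add:
  pre ⊆ S: {clear(e), handempty, on(e,f)} ⊆ S  — applicable
  S \ del = {ontable(f)}
  ∪ add   = {clear(f), holding(e), ontable(f)}

== RESULT ==
["clear(f)", "holding(e)", "ontable(f)"]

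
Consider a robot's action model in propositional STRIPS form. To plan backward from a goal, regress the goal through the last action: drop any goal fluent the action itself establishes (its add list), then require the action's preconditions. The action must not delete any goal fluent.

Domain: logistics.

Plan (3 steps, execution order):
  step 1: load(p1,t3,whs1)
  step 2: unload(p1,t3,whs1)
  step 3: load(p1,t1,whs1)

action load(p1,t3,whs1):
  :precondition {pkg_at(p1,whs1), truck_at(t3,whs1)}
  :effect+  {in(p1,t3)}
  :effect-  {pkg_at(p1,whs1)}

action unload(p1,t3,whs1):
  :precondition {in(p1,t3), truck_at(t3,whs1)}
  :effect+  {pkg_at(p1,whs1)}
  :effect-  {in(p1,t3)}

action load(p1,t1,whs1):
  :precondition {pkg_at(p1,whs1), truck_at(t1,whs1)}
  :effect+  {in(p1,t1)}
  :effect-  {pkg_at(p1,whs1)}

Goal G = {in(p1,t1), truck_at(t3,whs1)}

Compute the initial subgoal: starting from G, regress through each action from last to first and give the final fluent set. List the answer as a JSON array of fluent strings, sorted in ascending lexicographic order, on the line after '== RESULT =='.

Regress step by step:
  through step 3 (load(p1,t1,whs1)): drop {in(p1,t1)}, keep {truck_at(t3,whs1)}, require {pkg_at(p1,whs1), truck_at(t1,whs1)}
    → {pkg_at(p1,whs1), truck_at(t1,whs1), truck_at(t3,whs1)}
  through step 2 (unload(p1,t3,whs1)): drop {pkg_at(p1,whs1)}, keep {truck_at(t1,whs1), truck_at(t3,whs1)}, require {in(p1,t3), truck_at(t3,whs1)}
    → {in(p1,t3), truck_at(t1,whs1), truck_at(t3,whs1)}
  through step 1 (load(p1,t3,whs1)): drop {in(p1,t3)}, keep {truck_at(t1,whs1), truck_at(t3,whs1)}, require {pkg_at(p1,whs1), truck_at(t3,whs1)}
    → {pkg_at(p1,whs1), truck_at(t1,whs1), truck_at(t3,whs1)}

== RESULT ==
["pkg_at(p1,whs1)", "truck_at(t1,whs1)", "truck_at(t3,whs1)"]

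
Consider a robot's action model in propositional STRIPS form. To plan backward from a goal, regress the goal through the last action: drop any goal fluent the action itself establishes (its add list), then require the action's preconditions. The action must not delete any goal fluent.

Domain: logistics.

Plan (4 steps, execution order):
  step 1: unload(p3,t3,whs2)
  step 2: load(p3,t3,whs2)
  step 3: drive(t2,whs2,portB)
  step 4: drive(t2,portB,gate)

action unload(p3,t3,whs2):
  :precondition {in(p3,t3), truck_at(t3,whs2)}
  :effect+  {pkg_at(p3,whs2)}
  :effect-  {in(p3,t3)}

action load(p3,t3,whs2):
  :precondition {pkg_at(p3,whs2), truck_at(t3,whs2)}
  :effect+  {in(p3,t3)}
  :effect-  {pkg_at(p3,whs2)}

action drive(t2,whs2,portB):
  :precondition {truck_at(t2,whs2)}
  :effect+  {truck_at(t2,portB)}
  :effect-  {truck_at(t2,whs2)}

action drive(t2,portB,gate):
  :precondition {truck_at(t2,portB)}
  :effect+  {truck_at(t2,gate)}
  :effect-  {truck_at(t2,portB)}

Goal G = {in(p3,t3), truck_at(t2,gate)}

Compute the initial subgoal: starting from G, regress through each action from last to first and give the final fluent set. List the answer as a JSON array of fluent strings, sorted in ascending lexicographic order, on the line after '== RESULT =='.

Work backward from the goal:
  through step 4 (drive(t2,portB,gate)): drop {truck_at(t2,gate)}, keep {in(p3,t3)}, require {truck_at(t2,portB)}
    → {in(p3,t3), truck_at(t2,portB)}
  through step 3 (drive(t2,whs2,portB)): drop {truck_at(t2,portB)}, keep {in(p3,t3)}, require {truck_at(t2,whs2)}
    → {in(p3,t3), truck_at(t2,whs2)}
  through step 2 (load(p3,t3,whs2)): drop {in(p3,t3)}, keep {truck_at(t2,whs2)}, require {pkg_at(p3,whs2), truck_at(t3,whs2)}
    → {pkg_at(p3,whs2), truck_at(t2,whs2), truck_at(t3,whs2)}
  through step 1 (unload(p3,t3,whs2)): drop {pkg_at(p3,whs2)}, keep {truck_at(t2,whs2), truck_at(t3,whs2)}, require {in(p3,t3), truck_at(t3,whs2)}
    → {in(p3,t3), truck_at(t2,whs2), truck_at(t3,whs2)}

== RESULT ==
["in(p3,t3)", "truck_at(t2,whs2)", "truck_at(t3,whs2)"]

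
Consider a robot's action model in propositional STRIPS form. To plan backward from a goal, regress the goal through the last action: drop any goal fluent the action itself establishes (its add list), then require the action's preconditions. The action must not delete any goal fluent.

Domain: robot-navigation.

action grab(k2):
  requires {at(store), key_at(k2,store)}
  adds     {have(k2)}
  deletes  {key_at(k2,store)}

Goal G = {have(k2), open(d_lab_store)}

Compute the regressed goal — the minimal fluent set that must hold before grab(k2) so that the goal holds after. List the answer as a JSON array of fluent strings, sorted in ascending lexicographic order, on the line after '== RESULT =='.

Compute (G \ add) ∪ pre:
  G ∩ del = {}  (empty — regression defined)
  G \ add = {have(k2), open(d_lab_store)} \ {have(k2)} = {open(d_lab_store)}
  ∪ pre   = {open(d_lab_store)} ∪ {at(store), key_at(k2,store)}
          = {at(store), key_at(k2,store), open(d_lab_store)}

== RESULT ==
["at(store)", "key_at(k2,store)", "open(d_lab_store)"]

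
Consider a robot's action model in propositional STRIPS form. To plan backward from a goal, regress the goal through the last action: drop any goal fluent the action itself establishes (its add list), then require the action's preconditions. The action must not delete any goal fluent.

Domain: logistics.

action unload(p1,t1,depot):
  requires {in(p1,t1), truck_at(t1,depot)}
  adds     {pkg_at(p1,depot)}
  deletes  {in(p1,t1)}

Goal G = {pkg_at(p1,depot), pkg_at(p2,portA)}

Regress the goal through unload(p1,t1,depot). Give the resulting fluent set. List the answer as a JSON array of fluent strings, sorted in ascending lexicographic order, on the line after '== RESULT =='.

Compute (G \ add) ∪ pre:
  G ∩ del = {}  (empty — regression defined)
  G \ add = {pkg_at(p1,depot), pkg_at(p2,portA)} \ {pkg_at(p1,depot)} = {pkg_at(p2,portA)}
  ∪ pre   = {pkg_at(p2,portA)} ∪ {in(p1,t1), truck_at(t1,depot)}
          = {in(p1,t1), pkg_at(p2,portA), truck_at(t1,depot)}

== RESULT ==
["in(p1,t1)", "pkg_at(p2,portA)", "truck_at(t1,depot)"]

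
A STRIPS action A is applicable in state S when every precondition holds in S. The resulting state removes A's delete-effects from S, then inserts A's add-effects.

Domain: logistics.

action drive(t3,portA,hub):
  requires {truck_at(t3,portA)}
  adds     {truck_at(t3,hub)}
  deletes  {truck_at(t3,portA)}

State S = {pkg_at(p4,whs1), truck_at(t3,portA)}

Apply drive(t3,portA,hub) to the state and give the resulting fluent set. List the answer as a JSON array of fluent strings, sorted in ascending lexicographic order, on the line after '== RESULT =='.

Progress:
  pre ⊆ S: {truck_at(t3,portA)} ⊆ S  — applicable
  S \ del = {pkg_at(p4,whs1)}
  ∪ add   = {pkg_at(p4,whs1), truck_at(t3,hub)}

== RESULT ==
["pkg_at(p4,whs1)", "truck_at(t3,hub)"]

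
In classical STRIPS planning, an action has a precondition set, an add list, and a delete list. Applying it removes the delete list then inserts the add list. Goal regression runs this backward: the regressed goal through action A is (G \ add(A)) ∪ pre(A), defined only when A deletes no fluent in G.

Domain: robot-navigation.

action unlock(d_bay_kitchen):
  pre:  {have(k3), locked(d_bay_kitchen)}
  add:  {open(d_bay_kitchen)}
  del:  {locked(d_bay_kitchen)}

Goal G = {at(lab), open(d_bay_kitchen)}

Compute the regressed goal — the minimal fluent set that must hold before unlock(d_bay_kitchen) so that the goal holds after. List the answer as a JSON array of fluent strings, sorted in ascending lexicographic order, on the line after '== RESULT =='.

Regress:
  G ∩ del = {}  (empty — regression defined)
  G \ add = {at(lab), open(d_bay_kitchen)} \ {open(d_bay_kitchen)} = {at(lab)}
  ∪ pre   = {at(lab)} ∪ {have(k3), locked(d_bay_kitchen)}
          = {at(lab), have(k3), locked(d_bay_kitchen)}

== RESULT ==
["at(lab)", "have(k3)", "locked(d_bay_kitchen)"]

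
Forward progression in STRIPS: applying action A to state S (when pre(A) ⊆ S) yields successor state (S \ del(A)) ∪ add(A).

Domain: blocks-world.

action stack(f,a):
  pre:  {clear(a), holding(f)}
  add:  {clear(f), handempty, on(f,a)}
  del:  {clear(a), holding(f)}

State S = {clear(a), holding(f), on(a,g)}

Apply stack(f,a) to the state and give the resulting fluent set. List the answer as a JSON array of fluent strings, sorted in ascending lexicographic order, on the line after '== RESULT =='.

Progress:
  pre ⊆ S: {clear(a), holding(f)} ⊆ S  — applicable
  S \ del = {on(a,g)}
  ∪ add   = {clear(f), handempty, on(a,g), on(f,a)}

== RESULT ==
["clear(f)", "handempty", "on(a,g)", "on(f,a)"]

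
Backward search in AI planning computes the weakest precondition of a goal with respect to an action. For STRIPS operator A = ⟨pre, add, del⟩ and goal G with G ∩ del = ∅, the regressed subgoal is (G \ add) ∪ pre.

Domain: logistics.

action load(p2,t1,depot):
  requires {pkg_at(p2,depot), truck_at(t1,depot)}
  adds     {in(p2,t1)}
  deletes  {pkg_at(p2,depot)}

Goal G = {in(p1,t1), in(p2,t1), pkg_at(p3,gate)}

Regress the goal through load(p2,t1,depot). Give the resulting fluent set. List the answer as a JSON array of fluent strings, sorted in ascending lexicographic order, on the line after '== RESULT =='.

Regress:
  G ∩ del = {}  (empty — regression defined)
  G \ add = {in(p1,t1), in(p2,t1), pkg_at(p3,gate)} \ {in(p2,t1)} = {in(p1,t1), pkg_at(p3,gate)}
  ∪ pre   = {in(p1,t1), pkg_at(p3,gate)} ∪ {pkg_at(p2,depot), truck_at(t1,depot)}
          = {in(p1,t1), pkg_at(p2,depot), pkg_at(p3,gate), truck_at(t1,depot)}

== RESULT ==
["in(p1,t1)", "pkg_at(p2,depot)", "pkg_at(p3,gate)", "truck_at(t1,depot)"]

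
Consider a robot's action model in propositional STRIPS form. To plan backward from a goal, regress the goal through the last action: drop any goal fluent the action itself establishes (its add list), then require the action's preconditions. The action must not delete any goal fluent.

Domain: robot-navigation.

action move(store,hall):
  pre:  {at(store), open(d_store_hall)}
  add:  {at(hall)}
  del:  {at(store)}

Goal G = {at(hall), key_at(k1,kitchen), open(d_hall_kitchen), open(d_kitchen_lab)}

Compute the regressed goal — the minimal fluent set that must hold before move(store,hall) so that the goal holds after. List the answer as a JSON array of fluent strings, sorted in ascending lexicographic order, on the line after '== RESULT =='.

Compute (G \ add) ∪ pre:
  G ∩ del = {}  (empty — regression defined)
  G \ add = {at(hall), key_at(k1,kitchen), open(d_hall_kitchen), open(d_kitchen_lab)} \ {at(hall)} = {key_at(k1,kitchen), open(d_hall_kitchen), open(d_kitchen_lab)}
  ∪ pre   = {key_at(k1,kitchen), open(d_hall_kitchen), open(d_kitchen_lab)} ∪ {at(store), open(d_store_hall)}
          = {at(store), key_at(k1,kitchen), open(d_hall_kitchen), open(d_kitchen_lab), open(d_store_hall)}

== RESULT ==
["at(store)", "key_at(k1,kitchen)", "open(d_hall_kitchen)", "open(d_kitchen_lab)", "open(d_store_hall)"]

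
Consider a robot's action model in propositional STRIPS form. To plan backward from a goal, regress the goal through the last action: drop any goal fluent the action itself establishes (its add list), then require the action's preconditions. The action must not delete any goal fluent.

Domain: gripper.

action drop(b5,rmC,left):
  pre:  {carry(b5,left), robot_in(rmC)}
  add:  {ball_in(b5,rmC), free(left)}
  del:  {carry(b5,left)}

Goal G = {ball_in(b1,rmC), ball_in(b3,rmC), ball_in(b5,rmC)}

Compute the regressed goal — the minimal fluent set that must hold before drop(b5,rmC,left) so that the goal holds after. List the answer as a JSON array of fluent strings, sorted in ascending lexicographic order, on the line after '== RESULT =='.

Compute (G \ add) ∪ pre:
  G ∩ del = {}  (empty — regression defined)
  G \ add = {ball_in(b1,rmC), ball_in(b3,rmC), ball_in(b5,rmC)} \ {ball_in(b5,rmC), free(left)} = {ball_in(b1,rmC), ball_in(b3,rmC)}
  ∪ pre   = {ball_in(b1,rmC), ball_in(b3,rmC)} ∪ {carry(b5,left), robot_in(rmC)}
          = {ball_in(b1,rmC), ball_in(b3,rmC), carry(b5,left), robot_in(rmC)}

== RESULT ==
["ball_in(b1,rmC)", "ball_in(b3,rmC)", "carry(b5,left)", "robot_in(rmC)"]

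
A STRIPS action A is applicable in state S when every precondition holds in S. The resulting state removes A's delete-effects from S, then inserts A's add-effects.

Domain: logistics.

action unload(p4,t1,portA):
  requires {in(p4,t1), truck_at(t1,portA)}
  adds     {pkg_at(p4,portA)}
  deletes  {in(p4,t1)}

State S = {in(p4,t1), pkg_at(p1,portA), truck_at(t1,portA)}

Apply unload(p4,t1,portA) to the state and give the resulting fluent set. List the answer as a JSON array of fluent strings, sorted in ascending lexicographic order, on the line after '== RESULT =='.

Progress:
  pre ⊆ S: {in(p4,t1), truck_at(t1,portA)} ⊆ S  — applicable
  S \ del = {pkg_at(p1,portA), truck_at(t1,portA)}
  ∪ add   = {pkg_at(p1,portA), pkg_at(p4,portA), truck_at(t1,portA)}

== RESULT ==
["pkg_at(p1,portA)", "pkg_at(p4,portA)", "truck_at(t1,portA)"]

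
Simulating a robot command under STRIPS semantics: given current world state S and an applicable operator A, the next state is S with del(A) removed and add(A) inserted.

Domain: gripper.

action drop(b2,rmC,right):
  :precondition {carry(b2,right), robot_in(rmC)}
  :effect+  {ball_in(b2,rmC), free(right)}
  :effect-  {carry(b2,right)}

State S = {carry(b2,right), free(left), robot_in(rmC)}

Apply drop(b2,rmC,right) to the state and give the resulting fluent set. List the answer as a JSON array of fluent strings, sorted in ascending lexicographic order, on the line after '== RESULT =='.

Progress:
  pre ⊆ S: {carry(b2,right), robot_in(rmC)} ⊆ S  — applicable
  S \ del = {free(left), robot_in(rmC)}
  ∪ add   = {ball_in(b2,rmC), free(left), free(right), robot_in(rmC)}

== RESULT ==
["ball_in(b2,rmC)", "free(left)", "free(right)", "robot_in(rmC)"]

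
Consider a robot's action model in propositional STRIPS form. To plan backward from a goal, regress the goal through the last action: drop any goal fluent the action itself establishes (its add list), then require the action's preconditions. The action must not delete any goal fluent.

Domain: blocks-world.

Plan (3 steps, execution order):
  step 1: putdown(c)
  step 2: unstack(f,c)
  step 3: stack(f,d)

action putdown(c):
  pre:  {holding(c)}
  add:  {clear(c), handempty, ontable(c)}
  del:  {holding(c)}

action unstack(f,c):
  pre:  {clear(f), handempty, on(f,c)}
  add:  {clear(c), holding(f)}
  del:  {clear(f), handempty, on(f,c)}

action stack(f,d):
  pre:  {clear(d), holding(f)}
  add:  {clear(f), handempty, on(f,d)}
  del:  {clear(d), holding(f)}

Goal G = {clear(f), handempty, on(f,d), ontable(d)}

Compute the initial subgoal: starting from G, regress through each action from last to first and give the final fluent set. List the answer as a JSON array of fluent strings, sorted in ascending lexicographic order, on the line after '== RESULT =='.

Regress step by step:
  through step 3 (stack(f,d)): drop {clear(f), handempty, on(f,d)}, keep {ontable(d)}, require {clear(d), holding(f)}
    → {clear(d), holding(f), ontable(d)}
  through step 2 (unstack(f,c)): drop {holding(f)}, keep {clear(d), ontable(d)}, require {clear(f), handempty, on(f,c)}
    → {clear(d), clear(f), handempty, on(f,c), ontable(d)}
  through step 1 (putdown(c)): drop {handempty}, keep {clear(d), clear(f), on(f,c), ontable(d)}, require {holding(c)}
    → {clear(d), clear(f), holding(c), on(f,c), ontable(d)}

== RESULT ==
["clear(d)", "clear(f)", "holding(c)", "on(f,c)", "ontable(d)"]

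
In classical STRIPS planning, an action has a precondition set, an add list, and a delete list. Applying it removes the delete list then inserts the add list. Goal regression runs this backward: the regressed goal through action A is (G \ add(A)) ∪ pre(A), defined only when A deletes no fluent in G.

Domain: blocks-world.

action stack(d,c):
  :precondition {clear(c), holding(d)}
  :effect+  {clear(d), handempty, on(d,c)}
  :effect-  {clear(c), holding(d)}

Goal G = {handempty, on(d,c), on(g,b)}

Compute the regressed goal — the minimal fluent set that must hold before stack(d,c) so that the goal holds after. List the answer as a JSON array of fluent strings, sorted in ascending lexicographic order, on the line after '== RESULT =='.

Regress:
  G ∩ del = {}  (empty — regression defined)
  G \ add = {handempty, on(d,c), on(g,b)} \ {clear(d), handempty, on(d,c)} = {on(g,b)}
  ∪ pre   = {on(g,b)} ∪ {clear(c), holding(d)}
          = {clear(c), holding(d), on(g,b)}

== RESULT ==
["clear(c)", "holding(d)", "on(g,b)"]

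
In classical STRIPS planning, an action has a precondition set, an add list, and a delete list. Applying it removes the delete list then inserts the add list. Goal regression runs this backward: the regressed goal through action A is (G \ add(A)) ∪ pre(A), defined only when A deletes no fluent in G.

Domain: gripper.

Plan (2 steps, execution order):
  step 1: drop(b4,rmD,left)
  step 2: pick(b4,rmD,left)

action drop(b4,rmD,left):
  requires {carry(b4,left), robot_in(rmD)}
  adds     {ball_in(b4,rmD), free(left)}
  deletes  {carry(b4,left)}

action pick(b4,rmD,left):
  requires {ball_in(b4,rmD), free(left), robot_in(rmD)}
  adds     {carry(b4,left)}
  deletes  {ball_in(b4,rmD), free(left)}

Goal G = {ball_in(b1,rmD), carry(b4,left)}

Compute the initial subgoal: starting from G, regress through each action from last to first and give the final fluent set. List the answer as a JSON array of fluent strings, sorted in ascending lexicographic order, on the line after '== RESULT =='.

Work backward from the goal:
  through step 2 (pick(b4,rmD,left)): drop {carry(b4,left)}, keep {ball_in(b1,rmD)}, require {ball_in(b4,rmD), free(left), robot_in(rmD)}
    → {ball_in(b1,rmD), ball_in(b4,rmD), free(left), robot_in(rmD)}
  through step 1 (drop(b4,rmD,left)): drop {ball_in(b4,rmD), free(left)}, keep {ball_in(b1,rmD), robot_in(rmD)}, require {carry(b4,left), robot_in(rmD)}
    → {ball_in(b1,rmD), carry(b4,left), robot_in(rmD)}

== RESULT ==
["ball_in(b1,rmD)", "carry(b4,left)", "robot_in(rmD)"]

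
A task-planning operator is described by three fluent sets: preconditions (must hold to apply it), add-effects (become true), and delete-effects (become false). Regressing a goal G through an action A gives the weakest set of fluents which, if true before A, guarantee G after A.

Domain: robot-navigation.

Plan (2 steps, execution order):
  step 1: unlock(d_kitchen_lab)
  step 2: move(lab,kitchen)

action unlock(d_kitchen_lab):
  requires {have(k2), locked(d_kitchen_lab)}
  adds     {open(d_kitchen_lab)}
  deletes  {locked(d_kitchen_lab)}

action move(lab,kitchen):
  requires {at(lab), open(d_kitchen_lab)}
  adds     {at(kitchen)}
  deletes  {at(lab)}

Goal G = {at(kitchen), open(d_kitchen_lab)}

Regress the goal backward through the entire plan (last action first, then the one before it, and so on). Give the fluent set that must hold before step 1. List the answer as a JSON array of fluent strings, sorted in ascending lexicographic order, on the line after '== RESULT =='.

Work backward from the goal:
  through step 2 (move(lab,kitchen)): drop {at(kitchen)}, keep {open(d_kitchen_lab)}, require {at(lab), open(d_kitchen_lab)}
    → {at(lab), open(d_kitchen_lab)}
  through step 1 (unlock(d_kitchen_lab)): drop {open(d_kitchen_lab)}, keep {at(lab)}, require {have(k2), locked(d_kitchen_lab)}
    → {at(lab), have(k2), locked(d_kitchen_lab)}

== RESULT ==
["at(lab)", "have(k2)", "locked(d_kitchen_lab)"]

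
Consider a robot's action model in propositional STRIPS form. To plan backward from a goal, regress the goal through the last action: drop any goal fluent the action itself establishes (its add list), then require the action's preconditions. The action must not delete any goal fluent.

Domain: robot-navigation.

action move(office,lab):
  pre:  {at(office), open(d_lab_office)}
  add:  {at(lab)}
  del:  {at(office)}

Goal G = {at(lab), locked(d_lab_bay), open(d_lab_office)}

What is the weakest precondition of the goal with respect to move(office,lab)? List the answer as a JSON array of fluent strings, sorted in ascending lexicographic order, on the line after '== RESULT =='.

Compute (G \ add) ∪ pre:
  G ∩ del = {}  (empty — regression defined)
  G \ add = {at(lab), locked(d_lab_bay), open(d_lab_office)} \ {at(lab)} = {locked(d_lab_bay), open(d_lab_office)}
  ∪ pre   = {locked(d_lab_bay), open(d_lab_office)} ∪ {at(office), open(d_lab_office)}
          = {at(office), locked(d_lab_bay), open(d_lab_office)}

== RESULT ==
["at(office)", "locked(d_lab_bay)", "open(d_lab_office)"]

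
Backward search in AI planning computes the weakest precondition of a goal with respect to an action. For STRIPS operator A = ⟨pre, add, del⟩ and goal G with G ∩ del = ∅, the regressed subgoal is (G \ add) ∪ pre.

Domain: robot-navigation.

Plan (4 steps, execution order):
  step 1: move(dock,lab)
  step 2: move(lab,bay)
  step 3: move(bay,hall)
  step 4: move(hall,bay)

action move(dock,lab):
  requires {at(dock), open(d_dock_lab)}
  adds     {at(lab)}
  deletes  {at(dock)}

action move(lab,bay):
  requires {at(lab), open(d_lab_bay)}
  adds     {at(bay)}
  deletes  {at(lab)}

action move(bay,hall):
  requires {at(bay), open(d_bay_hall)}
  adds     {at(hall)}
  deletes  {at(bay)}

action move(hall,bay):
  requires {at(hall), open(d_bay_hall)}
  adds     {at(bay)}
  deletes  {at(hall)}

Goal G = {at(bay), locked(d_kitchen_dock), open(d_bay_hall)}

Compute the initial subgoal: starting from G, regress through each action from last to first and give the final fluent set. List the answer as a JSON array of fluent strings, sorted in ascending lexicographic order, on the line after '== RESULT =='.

Work backward from the goal:
  through step 4 (move(hall,bay)): drop {at(bay)}, keep {locked(d_kitchen_dock), open(d_bay_hall)}, require {at(hall), open(d_bay_hall)}
    → {at(hall), locked(d_kitchen_dock), open(d_bay_hall)}
  through step 3 (move(bay,hall)): drop {at(hall)}, keep {locked(d_kitchen_dock), open(d_bay_hall)}, require {at(bay), open(d_bay_hall)}
    → {at(bay), locked(d_kitchen_dock), open(d_bay_hall)}
  through step 2 (move(lab,bay)): drop {at(bay)}, keep {locked(d_kitchen_dock), open(d_bay_hall)}, require {at(lab), open(d_lab_bay)}
    → {at(lab), locked(d_kitchen_dock), open(d_bay_hall), open(d_lab_bay)}
  through step 1 (move(dock,lab)): drop {at(lab)}, keep {locked(d_kitchen_dock), open(d_bay_hall), open(d_lab_bay)}, require {at(dock), open(d_dock_lab)}
    → {at(dock), locked(d_kitchen_dock), open(d_bay_hall), open(d_dock_lab), open(d_lab_bay)}

== RESULT ==
["at(dock)", "locked(d_kitchen_dock)", "open(d_bay_hall)", "open(d_dock_lab)", "open(d_lab_bay)"]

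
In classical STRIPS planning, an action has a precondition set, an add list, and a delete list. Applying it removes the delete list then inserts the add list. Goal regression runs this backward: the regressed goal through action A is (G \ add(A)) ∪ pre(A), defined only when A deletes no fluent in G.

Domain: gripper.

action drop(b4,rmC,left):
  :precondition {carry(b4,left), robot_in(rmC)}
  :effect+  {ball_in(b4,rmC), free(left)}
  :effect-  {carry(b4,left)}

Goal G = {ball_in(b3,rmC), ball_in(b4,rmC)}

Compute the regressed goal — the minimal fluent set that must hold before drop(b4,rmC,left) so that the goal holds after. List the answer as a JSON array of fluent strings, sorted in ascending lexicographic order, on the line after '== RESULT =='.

Compute (G \ add) ∪ pre:
  G ∩ del = {}  (empty — regression defined)
  G \ add = {ball_in(b3,rmC), ball_in(b4,rmC)} \ {ball_in(b4,rmC), free(left)} = {ball_in(b3,rmC)}
  ∪ pre   = {ball_in(b3,rmC)} ∪ {carry(b4,left), robot_in(rmC)}
          = {ball_in(b3,rmC), carry(b4,left), robot_in(rmC)}

== RESULT ==
["ball_in(b3,rmC)", "carry(b4,left)", "robot_in(rmC)"]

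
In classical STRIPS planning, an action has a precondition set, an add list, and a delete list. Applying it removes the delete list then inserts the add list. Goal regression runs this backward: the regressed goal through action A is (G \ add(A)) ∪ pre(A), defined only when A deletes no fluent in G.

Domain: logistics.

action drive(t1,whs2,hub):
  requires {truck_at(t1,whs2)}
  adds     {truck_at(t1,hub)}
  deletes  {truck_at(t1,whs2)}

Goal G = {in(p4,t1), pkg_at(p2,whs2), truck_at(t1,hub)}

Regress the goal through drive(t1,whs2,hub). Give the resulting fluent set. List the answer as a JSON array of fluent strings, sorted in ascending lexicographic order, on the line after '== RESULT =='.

Compute (G \ add) ∪ pre:
  G ∩ del = {}  (empty — regression defined)
  G \ add = {in(p4,t1), pkg_at(p2,whs2), truck_at(t1,hub)} \ {truck_at(t1,hub)} = {in(p4,t1), pkg_at(p2,whs2)}
  ∪ pre   = {in(p4,t1), pkg_at(p2,whs2)} ∪ {truck_at(t1,whs2)}
          = {in(p4,t1), pkg_at(p2,whs2), truck_at(t1,whs2)}

== RESULT ==
["in(p4,t1)", "pkg_at(p2,whs2)", "truck_at(t1,whs2)"]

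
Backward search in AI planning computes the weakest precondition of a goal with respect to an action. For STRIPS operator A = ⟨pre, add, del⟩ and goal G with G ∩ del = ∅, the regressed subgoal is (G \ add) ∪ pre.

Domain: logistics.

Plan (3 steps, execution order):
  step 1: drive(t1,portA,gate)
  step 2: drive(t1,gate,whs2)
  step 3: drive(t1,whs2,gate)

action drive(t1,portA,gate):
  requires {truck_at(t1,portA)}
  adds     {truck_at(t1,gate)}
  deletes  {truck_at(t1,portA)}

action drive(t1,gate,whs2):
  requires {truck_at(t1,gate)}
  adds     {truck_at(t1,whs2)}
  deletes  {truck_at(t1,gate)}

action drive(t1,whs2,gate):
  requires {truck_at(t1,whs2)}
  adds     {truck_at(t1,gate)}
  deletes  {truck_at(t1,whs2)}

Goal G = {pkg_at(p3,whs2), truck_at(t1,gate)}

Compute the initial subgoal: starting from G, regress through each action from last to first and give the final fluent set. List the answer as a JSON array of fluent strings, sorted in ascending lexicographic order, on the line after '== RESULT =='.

Regress step by step:
  through step 3 (drive(t1,whs2,gate)): drop {truck_at(t1,gate)}, keep {pkg_at(p3,whs2)}, require {truck_at(t1,whs2)}
    → {pkg_at(p3,whs2), truck_at(t1,whs2)}
  through step 2 (drive(t1,gate,whs2)): drop {truck_at(t1,whs2)}, keep {pkg_at(p3,whs2)}, require {truck_at(t1,gate)}
    → {pkg_at(p3,whs2), truck_at(t1,gate)}
  through step 1 (drive(t1,portA,gate)): drop {truck_at(t1,gate)}, keep {pkg_at(p3,whs2)}, require {truck_at(t1,portA)}
    → {pkg_at(p3,whs2), truck_at(t1,portA)}

== RESULT ==
["pkg_at(p3,whs2)", "truck_at(t1,portA)"]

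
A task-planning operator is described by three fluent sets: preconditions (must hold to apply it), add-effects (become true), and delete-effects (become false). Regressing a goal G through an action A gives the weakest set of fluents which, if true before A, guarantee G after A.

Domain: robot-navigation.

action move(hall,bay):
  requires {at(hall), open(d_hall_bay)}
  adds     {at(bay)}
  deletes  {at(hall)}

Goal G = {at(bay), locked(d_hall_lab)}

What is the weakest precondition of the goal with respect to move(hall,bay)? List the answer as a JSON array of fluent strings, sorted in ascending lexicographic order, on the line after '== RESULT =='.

Regress:
  G ∩ del = {}  (empty — regression defined)
  G \ add = {at(bay), locked(d_hall_lab)} \ {at(bay)} = {locked(d_hall_lab)}
  ∪ pre   = {locked(d_hall_lab)} ∪ {at(hall), open(d_hall_bay)}
          = {at(hall), locked(d_hall_lab), open(d_hall_bay)}

== RESULT ==
["at(hall)", "locked(d_hall_lab)", "open(d_hall_bay)"]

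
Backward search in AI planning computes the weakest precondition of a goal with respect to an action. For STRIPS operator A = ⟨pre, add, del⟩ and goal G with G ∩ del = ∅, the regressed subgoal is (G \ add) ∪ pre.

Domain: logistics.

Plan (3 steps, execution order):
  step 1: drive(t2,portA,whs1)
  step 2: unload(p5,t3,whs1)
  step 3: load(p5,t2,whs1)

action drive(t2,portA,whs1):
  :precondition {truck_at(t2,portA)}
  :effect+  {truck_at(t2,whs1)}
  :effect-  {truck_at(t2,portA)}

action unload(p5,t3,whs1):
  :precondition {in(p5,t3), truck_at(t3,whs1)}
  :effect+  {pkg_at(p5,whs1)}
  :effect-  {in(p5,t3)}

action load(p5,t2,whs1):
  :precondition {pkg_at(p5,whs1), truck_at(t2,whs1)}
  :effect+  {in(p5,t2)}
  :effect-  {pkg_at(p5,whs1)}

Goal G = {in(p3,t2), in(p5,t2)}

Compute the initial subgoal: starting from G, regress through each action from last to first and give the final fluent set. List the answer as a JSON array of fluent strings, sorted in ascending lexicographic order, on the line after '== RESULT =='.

Work backward from the goal:
  through step 3 (load(p5,t2,whs1)): drop {in(p5,t2)}, keep {in(p3,t2)}, require {pkg_at(p5,whs1), truck_at(t2,whs1)}
    → {in(p3,t2), pkg_at(p5,whs1), truck_at(t2,whs1)}
  through step 2 (unload(p5,t3,whs1)): drop {pkg_at(p5,whs1)}, keep {in(p3,t2), truck_at(t2,whs1)}, require {in(p5,t3), truck_at(t3,whs1)}
    → {in(p3,t2), in(p5,t3), truck_at(t2,whs1), truck_at(t3,whs1)}
  through step 1 (drive(t2,portA,whs1)): drop {truck_at(t2,whs1)}, keep {in(p3,t2), in(p5,t3), truck_at(t3,whs1)}, require {truck_at(t2,portA)}
    → {in(p3,t2), in(p5,t3), truck_at(t2,portA), truck_at(t3,whs1)}

== RESULT ==
["in(p3,t2)", "in(p5,t3)", "truck_at(t2,portA)", "truck_at(t3,whs1)"]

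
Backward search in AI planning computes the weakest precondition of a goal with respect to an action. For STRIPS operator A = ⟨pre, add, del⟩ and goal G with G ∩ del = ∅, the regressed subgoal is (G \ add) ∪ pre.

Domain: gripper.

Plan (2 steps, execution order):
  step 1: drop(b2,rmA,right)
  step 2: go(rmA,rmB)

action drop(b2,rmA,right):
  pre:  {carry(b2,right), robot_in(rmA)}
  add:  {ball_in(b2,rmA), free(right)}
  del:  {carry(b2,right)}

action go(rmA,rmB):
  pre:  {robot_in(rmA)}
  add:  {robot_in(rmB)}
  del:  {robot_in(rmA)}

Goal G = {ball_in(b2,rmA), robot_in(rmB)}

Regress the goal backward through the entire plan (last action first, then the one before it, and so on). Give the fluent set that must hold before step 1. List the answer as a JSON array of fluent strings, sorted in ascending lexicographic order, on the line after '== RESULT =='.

Work backward from the goal:
  through step 2 (go(rmA,rmB)): drop {robot_in(rmB)}, keep {ball_in(b2,rmA)}, require {robot_in(rmA)}
    → {ball_in(b2,rmA), robot_in(rmA)}
  through step 1 (drop(b2,rmA,right)): drop {ball_in(b2,rmA)}, keep {robot_in(rmA)}, require {carry(b2,right), robot_in(rmA)}
    → {carry(b2,right), robot_in(rmA)}

== RESULT ==
["carry(b2,right)", "robot_in(rmA)"]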